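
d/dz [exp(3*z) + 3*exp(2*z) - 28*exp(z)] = (3*exp(2*z) + 6*exp(z) - 28)*exp(z)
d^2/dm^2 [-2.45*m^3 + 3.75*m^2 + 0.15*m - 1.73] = 7.5 - 14.7*m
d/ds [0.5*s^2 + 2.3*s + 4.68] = 1.0*s + 2.3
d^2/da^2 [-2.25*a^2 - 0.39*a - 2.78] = -4.50000000000000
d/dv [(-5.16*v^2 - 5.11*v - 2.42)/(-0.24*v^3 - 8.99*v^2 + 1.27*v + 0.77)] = (-1.2384*v^4 - 2.4528*v^3 - 54.2345*v^2 - 51.458*v - 0.8613)/(0.0576*v^6 + 4.3152*v^5 + 80.2105*v^4 - 23.2042*v^3 - 12.2317*v^2 + 1.9558*v + 0.5929)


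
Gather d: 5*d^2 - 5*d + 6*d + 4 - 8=5*d^2 + d - 4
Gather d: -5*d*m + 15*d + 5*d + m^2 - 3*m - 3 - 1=d*(20 - 5*m) + m^2 - 3*m - 4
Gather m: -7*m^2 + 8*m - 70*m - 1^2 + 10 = -7*m^2 - 62*m + 9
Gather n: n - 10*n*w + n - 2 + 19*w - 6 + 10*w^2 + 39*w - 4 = n*(2 - 10*w) + 10*w^2 + 58*w - 12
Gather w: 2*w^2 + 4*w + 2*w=2*w^2 + 6*w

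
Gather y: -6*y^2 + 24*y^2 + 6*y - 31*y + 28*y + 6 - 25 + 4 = 18*y^2 + 3*y - 15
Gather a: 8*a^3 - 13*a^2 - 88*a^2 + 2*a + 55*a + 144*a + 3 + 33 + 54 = 8*a^3 - 101*a^2 + 201*a + 90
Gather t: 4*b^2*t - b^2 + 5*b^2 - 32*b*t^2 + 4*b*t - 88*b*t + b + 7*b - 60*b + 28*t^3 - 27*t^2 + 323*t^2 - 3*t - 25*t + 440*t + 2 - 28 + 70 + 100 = 4*b^2 - 52*b + 28*t^3 + t^2*(296 - 32*b) + t*(4*b^2 - 84*b + 412) + 144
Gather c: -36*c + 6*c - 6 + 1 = -30*c - 5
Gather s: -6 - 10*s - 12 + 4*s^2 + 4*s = 4*s^2 - 6*s - 18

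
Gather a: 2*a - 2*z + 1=2*a - 2*z + 1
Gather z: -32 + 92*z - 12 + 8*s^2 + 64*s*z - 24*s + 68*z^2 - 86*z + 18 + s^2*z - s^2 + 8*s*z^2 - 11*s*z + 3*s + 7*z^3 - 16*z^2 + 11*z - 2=7*s^2 - 21*s + 7*z^3 + z^2*(8*s + 52) + z*(s^2 + 53*s + 17) - 28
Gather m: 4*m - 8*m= -4*m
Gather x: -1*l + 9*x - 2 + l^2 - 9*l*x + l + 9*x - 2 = l^2 + x*(18 - 9*l) - 4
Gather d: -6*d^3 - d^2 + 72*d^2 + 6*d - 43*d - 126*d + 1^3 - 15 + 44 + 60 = -6*d^3 + 71*d^2 - 163*d + 90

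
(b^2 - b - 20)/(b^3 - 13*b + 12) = (b - 5)/(b^2 - 4*b + 3)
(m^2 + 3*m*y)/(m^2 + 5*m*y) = (m + 3*y)/(m + 5*y)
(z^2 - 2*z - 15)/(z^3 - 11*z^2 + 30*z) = (z + 3)/(z*(z - 6))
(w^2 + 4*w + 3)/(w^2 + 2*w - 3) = (w + 1)/(w - 1)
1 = 1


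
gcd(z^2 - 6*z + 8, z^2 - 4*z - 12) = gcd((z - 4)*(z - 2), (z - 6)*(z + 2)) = 1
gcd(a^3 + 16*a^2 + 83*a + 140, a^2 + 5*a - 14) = a + 7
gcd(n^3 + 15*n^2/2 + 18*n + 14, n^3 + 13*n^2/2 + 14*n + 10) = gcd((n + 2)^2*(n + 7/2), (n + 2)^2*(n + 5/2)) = n^2 + 4*n + 4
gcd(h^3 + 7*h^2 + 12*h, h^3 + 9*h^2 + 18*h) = h^2 + 3*h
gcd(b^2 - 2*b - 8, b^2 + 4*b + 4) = b + 2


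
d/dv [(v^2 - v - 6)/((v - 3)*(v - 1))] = -3/(v^2 - 2*v + 1)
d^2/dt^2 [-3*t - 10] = 0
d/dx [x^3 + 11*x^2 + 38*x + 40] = 3*x^2 + 22*x + 38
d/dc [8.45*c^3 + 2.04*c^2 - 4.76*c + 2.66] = 25.35*c^2 + 4.08*c - 4.76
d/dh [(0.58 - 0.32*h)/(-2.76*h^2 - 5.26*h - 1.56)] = (-0.8832*h^2 + 3.2016*h + 3.55)/(7.6176*h^4 + 29.0352*h^3 + 36.2788*h^2 + 16.4112*h + 2.4336)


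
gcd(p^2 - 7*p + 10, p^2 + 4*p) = 1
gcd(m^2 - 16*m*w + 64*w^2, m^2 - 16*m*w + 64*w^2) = m^2 - 16*m*w + 64*w^2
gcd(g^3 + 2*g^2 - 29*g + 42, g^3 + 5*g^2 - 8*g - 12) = g - 2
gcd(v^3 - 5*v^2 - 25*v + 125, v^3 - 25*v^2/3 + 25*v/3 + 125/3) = v^2 - 10*v + 25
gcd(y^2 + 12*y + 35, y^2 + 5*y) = y + 5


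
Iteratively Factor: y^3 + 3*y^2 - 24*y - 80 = (y - 5)*(y^2 + 8*y + 16) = (y - 5)*(y + 4)*(y + 4)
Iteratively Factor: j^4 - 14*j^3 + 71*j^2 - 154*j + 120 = (j - 4)*(j^3 - 10*j^2 + 31*j - 30) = (j - 4)*(j - 3)*(j^2 - 7*j + 10) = (j - 5)*(j - 4)*(j - 3)*(j - 2)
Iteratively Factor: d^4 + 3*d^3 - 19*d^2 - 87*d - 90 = (d + 2)*(d^3 + d^2 - 21*d - 45) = (d + 2)*(d + 3)*(d^2 - 2*d - 15) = (d - 5)*(d + 2)*(d + 3)*(d + 3)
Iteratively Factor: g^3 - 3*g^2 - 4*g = (g)*(g^2 - 3*g - 4) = g*(g + 1)*(g - 4)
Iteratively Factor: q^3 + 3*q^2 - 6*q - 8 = (q - 2)*(q^2 + 5*q + 4) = (q - 2)*(q + 1)*(q + 4)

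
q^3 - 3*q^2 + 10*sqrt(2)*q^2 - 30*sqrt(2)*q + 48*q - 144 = (q - 3)*(q + 4*sqrt(2))*(q + 6*sqrt(2))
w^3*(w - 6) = w^4 - 6*w^3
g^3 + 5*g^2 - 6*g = g*(g - 1)*(g + 6)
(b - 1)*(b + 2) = b^2 + b - 2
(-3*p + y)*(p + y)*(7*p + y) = -21*p^3 - 17*p^2*y + 5*p*y^2 + y^3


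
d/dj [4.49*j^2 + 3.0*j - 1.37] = 8.98*j + 3.0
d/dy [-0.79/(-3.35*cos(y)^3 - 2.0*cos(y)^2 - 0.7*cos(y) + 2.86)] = (7.9395*cos(y)^2 + 3.16*cos(y) + 0.553)*sin(y)/(3.35*cos(y)^3 + 2.0*cos(y)^2 + 0.7*cos(y) - 2.86)^2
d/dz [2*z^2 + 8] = 4*z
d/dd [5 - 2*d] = -2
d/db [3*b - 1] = 3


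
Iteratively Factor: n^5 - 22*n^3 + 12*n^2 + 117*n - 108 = (n + 4)*(n^4 - 4*n^3 - 6*n^2 + 36*n - 27) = (n + 3)*(n + 4)*(n^3 - 7*n^2 + 15*n - 9) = (n - 3)*(n + 3)*(n + 4)*(n^2 - 4*n + 3) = (n - 3)*(n - 1)*(n + 3)*(n + 4)*(n - 3)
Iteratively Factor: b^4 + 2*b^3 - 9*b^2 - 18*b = (b - 3)*(b^3 + 5*b^2 + 6*b) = b*(b - 3)*(b^2 + 5*b + 6) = b*(b - 3)*(b + 3)*(b + 2)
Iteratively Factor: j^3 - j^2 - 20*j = (j)*(j^2 - j - 20) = j*(j - 5)*(j + 4)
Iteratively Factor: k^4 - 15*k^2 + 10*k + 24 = (k - 3)*(k^3 + 3*k^2 - 6*k - 8) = (k - 3)*(k + 4)*(k^2 - k - 2) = (k - 3)*(k + 1)*(k + 4)*(k - 2)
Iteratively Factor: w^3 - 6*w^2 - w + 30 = (w - 3)*(w^2 - 3*w - 10) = (w - 3)*(w + 2)*(w - 5)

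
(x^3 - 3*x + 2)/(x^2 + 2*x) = x - 2 + 1/x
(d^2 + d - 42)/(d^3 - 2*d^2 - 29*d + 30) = (d + 7)/(d^2 + 4*d - 5)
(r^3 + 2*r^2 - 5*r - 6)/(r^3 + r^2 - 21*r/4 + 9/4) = 4*(r^2 - r - 2)/(4*r^2 - 8*r + 3)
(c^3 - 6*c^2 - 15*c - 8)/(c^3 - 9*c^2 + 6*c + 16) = (c + 1)/(c - 2)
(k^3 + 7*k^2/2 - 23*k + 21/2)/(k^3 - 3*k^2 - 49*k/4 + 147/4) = 2*(2*k^2 + 13*k - 7)/(4*k^2 - 49)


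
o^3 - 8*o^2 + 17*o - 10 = (o - 5)*(o - 2)*(o - 1)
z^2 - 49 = (z - 7)*(z + 7)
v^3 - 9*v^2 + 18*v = v*(v - 6)*(v - 3)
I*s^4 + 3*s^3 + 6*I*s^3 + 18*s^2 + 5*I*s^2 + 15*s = s*(s + 5)*(s - 3*I)*(I*s + I)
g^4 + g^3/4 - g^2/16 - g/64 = g*(g - 1/4)*(g + 1/4)^2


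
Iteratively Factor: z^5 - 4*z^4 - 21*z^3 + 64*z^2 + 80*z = (z - 4)*(z^4 - 21*z^2 - 20*z) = (z - 4)*(z + 1)*(z^3 - z^2 - 20*z) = (z - 4)*(z + 1)*(z + 4)*(z^2 - 5*z) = (z - 5)*(z - 4)*(z + 1)*(z + 4)*(z)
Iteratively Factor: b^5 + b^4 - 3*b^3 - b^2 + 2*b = (b - 1)*(b^4 + 2*b^3 - b^2 - 2*b) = (b - 1)*(b + 1)*(b^3 + b^2 - 2*b) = (b - 1)^2*(b + 1)*(b^2 + 2*b) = b*(b - 1)^2*(b + 1)*(b + 2)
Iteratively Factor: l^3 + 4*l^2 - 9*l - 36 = (l + 3)*(l^2 + l - 12) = (l - 3)*(l + 3)*(l + 4)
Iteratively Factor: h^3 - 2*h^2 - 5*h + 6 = (h + 2)*(h^2 - 4*h + 3) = (h - 3)*(h + 2)*(h - 1)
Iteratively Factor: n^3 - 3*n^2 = (n)*(n^2 - 3*n) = n^2*(n - 3)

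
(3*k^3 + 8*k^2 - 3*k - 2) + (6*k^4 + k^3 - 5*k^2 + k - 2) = 6*k^4 + 4*k^3 + 3*k^2 - 2*k - 4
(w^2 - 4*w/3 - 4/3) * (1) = w^2 - 4*w/3 - 4/3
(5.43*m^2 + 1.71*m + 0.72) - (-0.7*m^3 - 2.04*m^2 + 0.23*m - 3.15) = 0.7*m^3 + 7.47*m^2 + 1.48*m + 3.87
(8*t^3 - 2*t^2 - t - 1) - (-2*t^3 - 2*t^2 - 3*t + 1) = 10*t^3 + 2*t - 2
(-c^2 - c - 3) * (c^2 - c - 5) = -c^4 + 3*c^2 + 8*c + 15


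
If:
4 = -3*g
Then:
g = -4/3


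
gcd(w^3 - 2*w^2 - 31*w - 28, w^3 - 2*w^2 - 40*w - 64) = w + 4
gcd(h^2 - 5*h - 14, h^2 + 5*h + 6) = h + 2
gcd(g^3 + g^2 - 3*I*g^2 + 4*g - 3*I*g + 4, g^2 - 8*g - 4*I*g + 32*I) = g - 4*I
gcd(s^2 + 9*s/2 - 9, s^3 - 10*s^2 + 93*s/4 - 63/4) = s - 3/2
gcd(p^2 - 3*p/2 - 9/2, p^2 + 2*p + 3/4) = p + 3/2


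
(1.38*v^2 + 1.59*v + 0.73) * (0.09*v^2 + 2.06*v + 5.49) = 0.1242*v^4 + 2.9859*v^3 + 10.9173*v^2 + 10.2329*v + 4.0077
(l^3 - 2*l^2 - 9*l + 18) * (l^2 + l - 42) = l^5 - l^4 - 53*l^3 + 93*l^2 + 396*l - 756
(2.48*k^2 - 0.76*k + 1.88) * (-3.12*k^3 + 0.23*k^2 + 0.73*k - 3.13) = -7.7376*k^5 + 2.9416*k^4 - 4.23*k^3 - 7.8848*k^2 + 3.7512*k - 5.8844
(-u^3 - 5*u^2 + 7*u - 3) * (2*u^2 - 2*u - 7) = -2*u^5 - 8*u^4 + 31*u^3 + 15*u^2 - 43*u + 21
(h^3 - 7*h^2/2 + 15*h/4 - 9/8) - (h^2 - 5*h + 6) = h^3 - 9*h^2/2 + 35*h/4 - 57/8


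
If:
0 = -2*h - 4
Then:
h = -2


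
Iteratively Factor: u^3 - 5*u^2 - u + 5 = (u + 1)*(u^2 - 6*u + 5) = (u - 5)*(u + 1)*(u - 1)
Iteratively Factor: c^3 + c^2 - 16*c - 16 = (c - 4)*(c^2 + 5*c + 4) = (c - 4)*(c + 4)*(c + 1)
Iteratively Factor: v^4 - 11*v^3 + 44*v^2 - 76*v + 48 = (v - 4)*(v^3 - 7*v^2 + 16*v - 12) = (v - 4)*(v - 2)*(v^2 - 5*v + 6) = (v - 4)*(v - 2)^2*(v - 3)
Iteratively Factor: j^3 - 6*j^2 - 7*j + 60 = (j - 5)*(j^2 - j - 12) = (j - 5)*(j - 4)*(j + 3)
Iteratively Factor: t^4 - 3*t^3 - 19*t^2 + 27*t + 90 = (t + 2)*(t^3 - 5*t^2 - 9*t + 45) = (t + 2)*(t + 3)*(t^2 - 8*t + 15) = (t - 5)*(t + 2)*(t + 3)*(t - 3)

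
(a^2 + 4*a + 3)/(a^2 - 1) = (a + 3)/(a - 1)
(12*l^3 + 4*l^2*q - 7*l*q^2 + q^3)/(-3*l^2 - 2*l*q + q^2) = (12*l^2 - 8*l*q + q^2)/(-3*l + q)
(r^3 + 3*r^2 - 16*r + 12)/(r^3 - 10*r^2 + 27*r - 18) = (r^2 + 4*r - 12)/(r^2 - 9*r + 18)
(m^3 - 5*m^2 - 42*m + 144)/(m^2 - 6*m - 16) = (m^2 + 3*m - 18)/(m + 2)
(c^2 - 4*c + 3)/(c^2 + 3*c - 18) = (c - 1)/(c + 6)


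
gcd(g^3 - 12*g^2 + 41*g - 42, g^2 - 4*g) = 1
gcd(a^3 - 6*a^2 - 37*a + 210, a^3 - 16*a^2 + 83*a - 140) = a^2 - 12*a + 35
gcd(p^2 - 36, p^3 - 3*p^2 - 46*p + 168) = p - 6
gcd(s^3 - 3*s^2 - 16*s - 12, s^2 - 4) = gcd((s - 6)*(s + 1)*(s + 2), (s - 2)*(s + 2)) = s + 2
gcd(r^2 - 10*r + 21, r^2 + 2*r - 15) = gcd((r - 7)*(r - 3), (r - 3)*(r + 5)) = r - 3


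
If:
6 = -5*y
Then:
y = -6/5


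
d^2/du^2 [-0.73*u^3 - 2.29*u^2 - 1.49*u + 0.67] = -4.38*u - 4.58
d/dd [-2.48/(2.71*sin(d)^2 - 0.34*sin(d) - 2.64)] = (13.4416*sin(d) - 0.8432)*cos(d)/(-2.71*sin(d)^2 + 0.34*sin(d) + 2.64)^2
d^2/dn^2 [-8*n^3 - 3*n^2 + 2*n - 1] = -48*n - 6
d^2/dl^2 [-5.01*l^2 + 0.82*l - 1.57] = -10.0200000000000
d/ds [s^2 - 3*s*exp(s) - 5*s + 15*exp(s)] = -3*s*exp(s) + 2*s + 12*exp(s) - 5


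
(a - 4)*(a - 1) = a^2 - 5*a + 4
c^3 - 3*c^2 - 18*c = c*(c - 6)*(c + 3)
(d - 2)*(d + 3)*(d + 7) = d^3 + 8*d^2 + d - 42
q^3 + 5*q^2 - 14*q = q*(q - 2)*(q + 7)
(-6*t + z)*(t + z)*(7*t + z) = -42*t^3 - 41*t^2*z + 2*t*z^2 + z^3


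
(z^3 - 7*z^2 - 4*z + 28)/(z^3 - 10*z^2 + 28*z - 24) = (z^2 - 5*z - 14)/(z^2 - 8*z + 12)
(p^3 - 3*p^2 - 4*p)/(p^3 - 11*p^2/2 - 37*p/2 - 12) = 2*p*(p - 4)/(2*p^2 - 13*p - 24)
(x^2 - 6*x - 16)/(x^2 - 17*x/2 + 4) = 2*(x + 2)/(2*x - 1)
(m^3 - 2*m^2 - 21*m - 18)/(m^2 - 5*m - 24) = (m^2 - 5*m - 6)/(m - 8)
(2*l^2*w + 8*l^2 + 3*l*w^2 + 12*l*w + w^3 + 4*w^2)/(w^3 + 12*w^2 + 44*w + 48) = (2*l^2 + 3*l*w + w^2)/(w^2 + 8*w + 12)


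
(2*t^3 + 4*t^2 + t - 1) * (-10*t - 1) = -20*t^4 - 42*t^3 - 14*t^2 + 9*t + 1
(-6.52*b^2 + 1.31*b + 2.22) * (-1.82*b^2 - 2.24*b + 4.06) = 11.8664*b^4 + 12.2206*b^3 - 33.446*b^2 + 0.345799999999999*b + 9.0132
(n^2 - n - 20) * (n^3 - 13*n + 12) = n^5 - n^4 - 33*n^3 + 25*n^2 + 248*n - 240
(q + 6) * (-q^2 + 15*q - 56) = -q^3 + 9*q^2 + 34*q - 336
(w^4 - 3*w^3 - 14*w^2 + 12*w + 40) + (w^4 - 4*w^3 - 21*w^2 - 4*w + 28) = 2*w^4 - 7*w^3 - 35*w^2 + 8*w + 68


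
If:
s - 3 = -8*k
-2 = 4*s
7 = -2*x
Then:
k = 7/16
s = -1/2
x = -7/2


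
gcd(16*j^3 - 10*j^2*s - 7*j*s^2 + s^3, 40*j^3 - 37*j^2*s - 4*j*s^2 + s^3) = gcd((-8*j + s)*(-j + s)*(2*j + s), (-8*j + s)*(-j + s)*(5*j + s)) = 8*j^2 - 9*j*s + s^2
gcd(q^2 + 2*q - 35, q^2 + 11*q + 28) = q + 7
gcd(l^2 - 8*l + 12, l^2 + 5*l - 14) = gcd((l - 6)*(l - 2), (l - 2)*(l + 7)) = l - 2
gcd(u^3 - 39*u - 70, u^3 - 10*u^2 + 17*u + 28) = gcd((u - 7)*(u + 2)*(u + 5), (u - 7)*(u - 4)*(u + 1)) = u - 7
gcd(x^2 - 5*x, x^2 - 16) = 1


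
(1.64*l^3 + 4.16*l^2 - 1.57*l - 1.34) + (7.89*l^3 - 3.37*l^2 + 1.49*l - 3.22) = 9.53*l^3 + 0.79*l^2 - 0.0800000000000001*l - 4.56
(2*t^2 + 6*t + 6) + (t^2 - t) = 3*t^2 + 5*t + 6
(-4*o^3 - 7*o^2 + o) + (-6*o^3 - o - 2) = -10*o^3 - 7*o^2 - 2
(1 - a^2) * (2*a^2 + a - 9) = -2*a^4 - a^3 + 11*a^2 + a - 9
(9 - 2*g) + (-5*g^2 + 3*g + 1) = -5*g^2 + g + 10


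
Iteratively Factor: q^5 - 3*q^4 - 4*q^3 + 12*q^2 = (q - 2)*(q^4 - q^3 - 6*q^2) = (q - 2)*(q + 2)*(q^3 - 3*q^2) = (q - 3)*(q - 2)*(q + 2)*(q^2) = q*(q - 3)*(q - 2)*(q + 2)*(q)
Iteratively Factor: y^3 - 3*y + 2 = (y - 1)*(y^2 + y - 2) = (y - 1)*(y + 2)*(y - 1)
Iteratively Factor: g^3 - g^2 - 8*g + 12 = (g - 2)*(g^2 + g - 6) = (g - 2)^2*(g + 3)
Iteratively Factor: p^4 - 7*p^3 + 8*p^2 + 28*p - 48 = (p + 2)*(p^3 - 9*p^2 + 26*p - 24) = (p - 2)*(p + 2)*(p^2 - 7*p + 12) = (p - 3)*(p - 2)*(p + 2)*(p - 4)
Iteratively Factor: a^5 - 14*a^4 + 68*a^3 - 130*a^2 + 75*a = (a - 1)*(a^4 - 13*a^3 + 55*a^2 - 75*a) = a*(a - 1)*(a^3 - 13*a^2 + 55*a - 75) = a*(a - 5)*(a - 1)*(a^2 - 8*a + 15) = a*(a - 5)^2*(a - 1)*(a - 3)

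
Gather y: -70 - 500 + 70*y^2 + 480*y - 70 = 70*y^2 + 480*y - 640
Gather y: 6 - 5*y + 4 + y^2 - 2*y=y^2 - 7*y + 10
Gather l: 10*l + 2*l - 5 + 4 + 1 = 12*l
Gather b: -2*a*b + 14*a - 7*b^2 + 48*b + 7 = 14*a - 7*b^2 + b*(48 - 2*a) + 7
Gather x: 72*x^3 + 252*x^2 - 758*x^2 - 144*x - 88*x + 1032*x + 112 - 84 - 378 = 72*x^3 - 506*x^2 + 800*x - 350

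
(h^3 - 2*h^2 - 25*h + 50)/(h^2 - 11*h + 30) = (h^2 + 3*h - 10)/(h - 6)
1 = 1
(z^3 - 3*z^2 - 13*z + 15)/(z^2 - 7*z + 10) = (z^2 + 2*z - 3)/(z - 2)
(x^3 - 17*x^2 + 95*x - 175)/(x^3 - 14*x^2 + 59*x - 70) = (x - 5)/(x - 2)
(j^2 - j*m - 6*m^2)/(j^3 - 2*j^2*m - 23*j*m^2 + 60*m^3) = (j + 2*m)/(j^2 + j*m - 20*m^2)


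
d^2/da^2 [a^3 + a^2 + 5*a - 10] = 6*a + 2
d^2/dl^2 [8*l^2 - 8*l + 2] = 16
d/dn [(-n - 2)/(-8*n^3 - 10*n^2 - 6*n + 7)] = (8*n^3 + 10*n^2 + 6*n - 2*(n + 2)*(12*n^2 + 10*n + 3) - 7)/(8*n^3 + 10*n^2 + 6*n - 7)^2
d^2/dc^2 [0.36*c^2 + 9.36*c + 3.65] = 0.720000000000000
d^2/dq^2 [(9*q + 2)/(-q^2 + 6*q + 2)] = 2*(4*(q - 3)^2*(9*q + 2) + (27*q - 52)*(-q^2 + 6*q + 2))/(-q^2 + 6*q + 2)^3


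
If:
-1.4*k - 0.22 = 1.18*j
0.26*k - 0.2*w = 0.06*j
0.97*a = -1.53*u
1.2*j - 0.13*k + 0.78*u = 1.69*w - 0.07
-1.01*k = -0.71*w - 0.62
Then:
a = 34.54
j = 4.54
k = -3.98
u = -21.90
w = -6.54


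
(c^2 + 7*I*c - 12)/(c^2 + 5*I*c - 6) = (c + 4*I)/(c + 2*I)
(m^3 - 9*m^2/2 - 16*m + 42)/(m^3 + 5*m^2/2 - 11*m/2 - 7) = (m - 6)/(m + 1)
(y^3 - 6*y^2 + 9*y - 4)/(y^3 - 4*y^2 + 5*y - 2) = (y - 4)/(y - 2)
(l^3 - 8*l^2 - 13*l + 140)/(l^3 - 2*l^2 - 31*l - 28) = (l - 5)/(l + 1)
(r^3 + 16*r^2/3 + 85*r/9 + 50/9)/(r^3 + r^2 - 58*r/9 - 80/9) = (3*r + 5)/(3*r - 8)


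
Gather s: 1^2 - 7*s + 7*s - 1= 0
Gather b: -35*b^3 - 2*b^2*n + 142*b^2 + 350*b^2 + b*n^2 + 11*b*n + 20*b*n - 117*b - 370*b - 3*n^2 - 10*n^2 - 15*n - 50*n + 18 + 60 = -35*b^3 + b^2*(492 - 2*n) + b*(n^2 + 31*n - 487) - 13*n^2 - 65*n + 78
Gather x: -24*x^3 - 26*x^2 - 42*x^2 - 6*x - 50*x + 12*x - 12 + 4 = -24*x^3 - 68*x^2 - 44*x - 8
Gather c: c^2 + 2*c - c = c^2 + c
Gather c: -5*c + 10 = 10 - 5*c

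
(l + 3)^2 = l^2 + 6*l + 9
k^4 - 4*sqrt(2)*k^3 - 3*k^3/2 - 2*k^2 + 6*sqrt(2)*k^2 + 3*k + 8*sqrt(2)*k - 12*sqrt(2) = (k - 3/2)*(k - 4*sqrt(2))*(k - sqrt(2))*(k + sqrt(2))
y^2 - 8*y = y*(y - 8)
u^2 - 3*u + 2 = (u - 2)*(u - 1)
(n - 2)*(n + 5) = n^2 + 3*n - 10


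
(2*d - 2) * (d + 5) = 2*d^2 + 8*d - 10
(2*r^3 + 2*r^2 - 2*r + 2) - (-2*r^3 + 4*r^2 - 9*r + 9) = 4*r^3 - 2*r^2 + 7*r - 7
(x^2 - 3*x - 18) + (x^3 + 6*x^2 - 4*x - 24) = x^3 + 7*x^2 - 7*x - 42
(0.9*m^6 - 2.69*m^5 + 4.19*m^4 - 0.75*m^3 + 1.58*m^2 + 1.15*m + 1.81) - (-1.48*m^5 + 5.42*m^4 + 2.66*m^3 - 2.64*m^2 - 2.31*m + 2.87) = 0.9*m^6 - 1.21*m^5 - 1.23*m^4 - 3.41*m^3 + 4.22*m^2 + 3.46*m - 1.06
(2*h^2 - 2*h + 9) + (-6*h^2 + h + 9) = -4*h^2 - h + 18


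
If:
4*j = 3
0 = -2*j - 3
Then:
No Solution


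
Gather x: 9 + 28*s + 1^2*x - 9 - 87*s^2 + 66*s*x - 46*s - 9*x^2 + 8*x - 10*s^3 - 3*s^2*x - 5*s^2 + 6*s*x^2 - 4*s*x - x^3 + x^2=-10*s^3 - 92*s^2 - 18*s - x^3 + x^2*(6*s - 8) + x*(-3*s^2 + 62*s + 9)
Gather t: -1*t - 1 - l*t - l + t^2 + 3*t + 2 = -l + t^2 + t*(2 - l) + 1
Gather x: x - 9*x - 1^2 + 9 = 8 - 8*x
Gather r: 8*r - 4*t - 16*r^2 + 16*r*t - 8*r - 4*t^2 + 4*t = -16*r^2 + 16*r*t - 4*t^2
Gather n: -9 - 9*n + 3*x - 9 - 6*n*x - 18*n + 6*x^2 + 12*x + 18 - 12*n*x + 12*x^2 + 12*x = n*(-18*x - 27) + 18*x^2 + 27*x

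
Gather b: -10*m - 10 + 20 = 10 - 10*m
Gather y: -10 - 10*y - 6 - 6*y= -16*y - 16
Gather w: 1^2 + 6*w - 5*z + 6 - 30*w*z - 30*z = w*(6 - 30*z) - 35*z + 7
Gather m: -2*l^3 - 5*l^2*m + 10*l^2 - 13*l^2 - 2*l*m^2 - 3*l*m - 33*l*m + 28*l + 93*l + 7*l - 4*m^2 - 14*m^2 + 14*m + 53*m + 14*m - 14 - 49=-2*l^3 - 3*l^2 + 128*l + m^2*(-2*l - 18) + m*(-5*l^2 - 36*l + 81) - 63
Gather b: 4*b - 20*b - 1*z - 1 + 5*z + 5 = -16*b + 4*z + 4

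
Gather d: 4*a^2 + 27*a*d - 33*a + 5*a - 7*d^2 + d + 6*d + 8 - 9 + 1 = 4*a^2 - 28*a - 7*d^2 + d*(27*a + 7)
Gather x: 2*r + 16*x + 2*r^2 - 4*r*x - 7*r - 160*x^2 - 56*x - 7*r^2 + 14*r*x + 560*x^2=-5*r^2 - 5*r + 400*x^2 + x*(10*r - 40)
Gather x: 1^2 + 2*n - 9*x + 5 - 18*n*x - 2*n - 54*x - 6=x*(-18*n - 63)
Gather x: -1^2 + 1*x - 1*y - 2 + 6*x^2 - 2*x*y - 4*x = 6*x^2 + x*(-2*y - 3) - y - 3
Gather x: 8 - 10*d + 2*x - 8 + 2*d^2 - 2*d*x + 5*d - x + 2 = 2*d^2 - 5*d + x*(1 - 2*d) + 2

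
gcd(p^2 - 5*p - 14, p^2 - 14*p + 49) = p - 7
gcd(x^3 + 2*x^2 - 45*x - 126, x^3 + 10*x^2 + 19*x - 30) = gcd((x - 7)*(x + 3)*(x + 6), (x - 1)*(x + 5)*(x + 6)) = x + 6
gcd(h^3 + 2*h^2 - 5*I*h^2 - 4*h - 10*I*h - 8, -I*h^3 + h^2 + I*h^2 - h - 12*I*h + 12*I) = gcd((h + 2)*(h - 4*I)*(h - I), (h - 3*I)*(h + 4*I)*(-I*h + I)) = 1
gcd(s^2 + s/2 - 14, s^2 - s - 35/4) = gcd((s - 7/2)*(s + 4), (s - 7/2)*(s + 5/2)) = s - 7/2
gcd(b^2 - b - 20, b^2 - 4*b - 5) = b - 5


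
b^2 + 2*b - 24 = (b - 4)*(b + 6)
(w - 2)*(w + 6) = w^2 + 4*w - 12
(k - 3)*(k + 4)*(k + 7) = k^3 + 8*k^2 - 5*k - 84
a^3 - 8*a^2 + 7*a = a*(a - 7)*(a - 1)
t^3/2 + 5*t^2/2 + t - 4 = (t/2 + 1)*(t - 1)*(t + 4)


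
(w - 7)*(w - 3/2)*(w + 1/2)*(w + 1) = w^4 - 7*w^3 - 7*w^2/4 + 23*w/2 + 21/4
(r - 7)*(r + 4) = r^2 - 3*r - 28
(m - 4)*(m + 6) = m^2 + 2*m - 24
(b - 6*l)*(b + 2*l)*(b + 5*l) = b^3 + b^2*l - 32*b*l^2 - 60*l^3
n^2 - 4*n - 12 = (n - 6)*(n + 2)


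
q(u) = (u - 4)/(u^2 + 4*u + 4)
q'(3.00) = 0.06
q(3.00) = -0.04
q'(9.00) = 0.00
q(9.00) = 0.04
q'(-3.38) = -5.09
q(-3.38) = -3.88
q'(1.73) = 0.16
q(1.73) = -0.16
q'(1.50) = 0.20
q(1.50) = -0.20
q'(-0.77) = 5.79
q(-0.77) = -3.15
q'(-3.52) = -3.85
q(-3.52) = -3.25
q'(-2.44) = -146.04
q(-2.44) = -33.26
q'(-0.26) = 1.95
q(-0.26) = -1.41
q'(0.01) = 1.23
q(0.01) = -0.99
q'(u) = (-2*u - 4)*(u - 4)/(u^2 + 4*u + 4)^2 + 1/(u^2 + 4*u + 4) = (10 - u)/(u^3 + 6*u^2 + 12*u + 8)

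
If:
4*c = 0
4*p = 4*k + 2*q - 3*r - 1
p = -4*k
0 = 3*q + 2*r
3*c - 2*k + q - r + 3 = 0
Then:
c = 0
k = 22/63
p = -88/63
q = -58/63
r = 29/21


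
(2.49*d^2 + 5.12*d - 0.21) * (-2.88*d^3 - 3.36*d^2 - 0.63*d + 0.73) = -7.1712*d^5 - 23.112*d^4 - 18.1671*d^3 - 0.7023*d^2 + 3.8699*d - 0.1533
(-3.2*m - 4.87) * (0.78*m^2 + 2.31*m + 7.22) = -2.496*m^3 - 11.1906*m^2 - 34.3537*m - 35.1614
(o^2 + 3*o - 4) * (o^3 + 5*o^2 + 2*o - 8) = o^5 + 8*o^4 + 13*o^3 - 22*o^2 - 32*o + 32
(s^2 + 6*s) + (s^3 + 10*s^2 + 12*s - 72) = s^3 + 11*s^2 + 18*s - 72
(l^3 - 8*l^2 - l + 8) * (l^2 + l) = l^5 - 7*l^4 - 9*l^3 + 7*l^2 + 8*l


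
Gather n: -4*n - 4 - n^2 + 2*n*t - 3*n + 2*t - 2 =-n^2 + n*(2*t - 7) + 2*t - 6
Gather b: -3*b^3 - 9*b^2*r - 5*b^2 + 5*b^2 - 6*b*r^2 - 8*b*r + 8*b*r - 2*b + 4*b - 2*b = -3*b^3 - 9*b^2*r - 6*b*r^2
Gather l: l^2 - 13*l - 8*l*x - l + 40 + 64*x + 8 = l^2 + l*(-8*x - 14) + 64*x + 48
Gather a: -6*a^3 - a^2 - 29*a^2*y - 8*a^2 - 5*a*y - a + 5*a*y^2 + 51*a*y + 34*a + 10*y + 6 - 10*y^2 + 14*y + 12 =-6*a^3 + a^2*(-29*y - 9) + a*(5*y^2 + 46*y + 33) - 10*y^2 + 24*y + 18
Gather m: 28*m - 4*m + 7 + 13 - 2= 24*m + 18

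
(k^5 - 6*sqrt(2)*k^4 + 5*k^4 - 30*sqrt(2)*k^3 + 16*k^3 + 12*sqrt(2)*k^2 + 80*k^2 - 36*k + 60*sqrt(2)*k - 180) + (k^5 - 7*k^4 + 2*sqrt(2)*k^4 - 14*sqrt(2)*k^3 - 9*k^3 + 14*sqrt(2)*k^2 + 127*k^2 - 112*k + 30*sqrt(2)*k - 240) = 2*k^5 - 4*sqrt(2)*k^4 - 2*k^4 - 44*sqrt(2)*k^3 + 7*k^3 + 26*sqrt(2)*k^2 + 207*k^2 - 148*k + 90*sqrt(2)*k - 420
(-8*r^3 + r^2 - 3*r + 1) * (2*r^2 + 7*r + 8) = -16*r^5 - 54*r^4 - 63*r^3 - 11*r^2 - 17*r + 8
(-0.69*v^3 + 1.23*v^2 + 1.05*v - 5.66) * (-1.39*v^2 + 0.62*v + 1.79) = 0.9591*v^5 - 2.1375*v^4 - 1.932*v^3 + 10.7201*v^2 - 1.6297*v - 10.1314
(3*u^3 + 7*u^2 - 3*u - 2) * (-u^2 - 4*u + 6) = -3*u^5 - 19*u^4 - 7*u^3 + 56*u^2 - 10*u - 12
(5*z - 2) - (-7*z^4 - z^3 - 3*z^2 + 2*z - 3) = 7*z^4 + z^3 + 3*z^2 + 3*z + 1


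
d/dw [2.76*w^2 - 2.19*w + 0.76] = 5.52*w - 2.19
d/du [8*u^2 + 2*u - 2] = 16*u + 2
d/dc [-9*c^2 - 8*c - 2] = -18*c - 8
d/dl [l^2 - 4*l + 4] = 2*l - 4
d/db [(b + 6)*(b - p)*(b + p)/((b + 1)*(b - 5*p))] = (-(b + 1)*(b + 6)*(b - p)*(b + p) + (b + 1)*(b - 5*p)*((b + 6)*(b - p) + (b + 6)*(b + p) + (b - p)*(b + p)) - (b + 6)*(b - 5*p)*(b - p)*(b + p))/((b + 1)^2*(b - 5*p)^2)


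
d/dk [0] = 0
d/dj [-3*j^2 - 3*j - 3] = -6*j - 3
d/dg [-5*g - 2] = -5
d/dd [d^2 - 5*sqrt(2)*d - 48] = 2*d - 5*sqrt(2)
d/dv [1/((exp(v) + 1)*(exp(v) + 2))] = (-2*exp(v) - 3)*exp(v)/(exp(4*v) + 6*exp(3*v) + 13*exp(2*v) + 12*exp(v) + 4)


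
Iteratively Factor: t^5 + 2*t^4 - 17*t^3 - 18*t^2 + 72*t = (t + 3)*(t^4 - t^3 - 14*t^2 + 24*t) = (t - 3)*(t + 3)*(t^3 + 2*t^2 - 8*t) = (t - 3)*(t + 3)*(t + 4)*(t^2 - 2*t) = (t - 3)*(t - 2)*(t + 3)*(t + 4)*(t)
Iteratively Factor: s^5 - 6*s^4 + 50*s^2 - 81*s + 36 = (s - 4)*(s^4 - 2*s^3 - 8*s^2 + 18*s - 9) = (s - 4)*(s - 3)*(s^3 + s^2 - 5*s + 3) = (s - 4)*(s - 3)*(s - 1)*(s^2 + 2*s - 3) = (s - 4)*(s - 3)*(s - 1)^2*(s + 3)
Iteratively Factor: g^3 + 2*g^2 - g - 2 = (g + 1)*(g^2 + g - 2) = (g - 1)*(g + 1)*(g + 2)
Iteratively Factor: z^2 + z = (z)*(z + 1)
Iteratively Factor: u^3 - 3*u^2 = (u - 3)*(u^2) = u*(u - 3)*(u)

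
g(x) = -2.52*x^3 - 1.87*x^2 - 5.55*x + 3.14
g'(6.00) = -300.15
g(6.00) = -641.80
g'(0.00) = -5.55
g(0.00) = 3.14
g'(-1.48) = -16.57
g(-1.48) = 15.43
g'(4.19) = -153.94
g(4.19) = -238.32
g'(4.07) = -146.00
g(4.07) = -220.32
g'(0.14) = -6.22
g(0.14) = 2.32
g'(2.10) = -46.74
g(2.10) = -40.10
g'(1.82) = -37.40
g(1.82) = -28.35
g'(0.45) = -8.76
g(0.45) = 0.03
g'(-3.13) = -67.91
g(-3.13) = 79.47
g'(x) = -7.56*x^2 - 3.74*x - 5.55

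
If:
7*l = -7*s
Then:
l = -s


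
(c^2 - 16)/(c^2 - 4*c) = (c + 4)/c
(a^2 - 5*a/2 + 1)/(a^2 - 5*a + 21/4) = 2*(2*a^2 - 5*a + 2)/(4*a^2 - 20*a + 21)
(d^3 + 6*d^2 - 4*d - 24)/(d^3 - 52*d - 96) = (d - 2)/(d - 8)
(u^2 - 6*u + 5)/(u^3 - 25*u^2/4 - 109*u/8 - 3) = 8*(-u^2 + 6*u - 5)/(-8*u^3 + 50*u^2 + 109*u + 24)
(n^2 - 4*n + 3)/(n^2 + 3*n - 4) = (n - 3)/(n + 4)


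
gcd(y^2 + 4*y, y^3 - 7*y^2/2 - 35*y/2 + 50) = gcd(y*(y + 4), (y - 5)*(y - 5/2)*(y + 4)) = y + 4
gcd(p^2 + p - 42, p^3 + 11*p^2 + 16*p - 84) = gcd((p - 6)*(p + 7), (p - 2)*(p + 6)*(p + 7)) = p + 7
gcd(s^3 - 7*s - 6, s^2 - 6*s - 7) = s + 1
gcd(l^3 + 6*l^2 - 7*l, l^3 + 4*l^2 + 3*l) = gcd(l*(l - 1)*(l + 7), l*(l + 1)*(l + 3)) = l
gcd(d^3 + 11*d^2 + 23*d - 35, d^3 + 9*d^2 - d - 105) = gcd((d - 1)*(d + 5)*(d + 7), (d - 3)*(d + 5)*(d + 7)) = d^2 + 12*d + 35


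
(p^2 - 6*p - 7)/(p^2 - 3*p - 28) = (p + 1)/(p + 4)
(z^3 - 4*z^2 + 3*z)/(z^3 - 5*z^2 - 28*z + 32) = z*(z - 3)/(z^2 - 4*z - 32)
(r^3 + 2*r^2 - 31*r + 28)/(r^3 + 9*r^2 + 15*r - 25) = (r^2 + 3*r - 28)/(r^2 + 10*r + 25)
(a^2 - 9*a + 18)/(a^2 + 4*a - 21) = (a - 6)/(a + 7)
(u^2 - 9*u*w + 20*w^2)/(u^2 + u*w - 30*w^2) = (u - 4*w)/(u + 6*w)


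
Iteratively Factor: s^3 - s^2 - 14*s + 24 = (s - 2)*(s^2 + s - 12) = (s - 3)*(s - 2)*(s + 4)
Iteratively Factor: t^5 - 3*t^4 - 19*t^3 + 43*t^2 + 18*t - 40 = (t + 4)*(t^4 - 7*t^3 + 9*t^2 + 7*t - 10) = (t - 5)*(t + 4)*(t^3 - 2*t^2 - t + 2) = (t - 5)*(t - 1)*(t + 4)*(t^2 - t - 2) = (t - 5)*(t - 2)*(t - 1)*(t + 4)*(t + 1)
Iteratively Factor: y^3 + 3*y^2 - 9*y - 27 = (y + 3)*(y^2 - 9) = (y + 3)^2*(y - 3)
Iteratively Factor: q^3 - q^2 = (q)*(q^2 - q) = q*(q - 1)*(q)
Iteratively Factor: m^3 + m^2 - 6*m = (m - 2)*(m^2 + 3*m) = (m - 2)*(m + 3)*(m)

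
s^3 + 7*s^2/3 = s^2*(s + 7/3)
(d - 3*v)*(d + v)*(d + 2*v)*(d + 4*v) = d^4 + 4*d^3*v - 7*d^2*v^2 - 34*d*v^3 - 24*v^4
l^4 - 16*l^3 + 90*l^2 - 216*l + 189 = (l - 7)*(l - 3)^3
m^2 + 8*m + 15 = (m + 3)*(m + 5)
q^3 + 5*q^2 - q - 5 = (q - 1)*(q + 1)*(q + 5)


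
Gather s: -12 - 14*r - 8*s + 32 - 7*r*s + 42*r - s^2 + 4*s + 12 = 28*r - s^2 + s*(-7*r - 4) + 32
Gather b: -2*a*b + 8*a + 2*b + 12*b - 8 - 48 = 8*a + b*(14 - 2*a) - 56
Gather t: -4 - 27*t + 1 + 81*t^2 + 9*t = 81*t^2 - 18*t - 3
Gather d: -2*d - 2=-2*d - 2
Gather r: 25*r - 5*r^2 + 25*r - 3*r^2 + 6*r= -8*r^2 + 56*r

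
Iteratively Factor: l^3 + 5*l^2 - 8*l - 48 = (l - 3)*(l^2 + 8*l + 16) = (l - 3)*(l + 4)*(l + 4)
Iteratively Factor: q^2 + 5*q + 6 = (q + 3)*(q + 2)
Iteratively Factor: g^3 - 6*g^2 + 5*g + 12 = (g - 4)*(g^2 - 2*g - 3) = (g - 4)*(g + 1)*(g - 3)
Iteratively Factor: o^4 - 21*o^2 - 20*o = (o + 1)*(o^3 - o^2 - 20*o) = o*(o + 1)*(o^2 - o - 20) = o*(o - 5)*(o + 1)*(o + 4)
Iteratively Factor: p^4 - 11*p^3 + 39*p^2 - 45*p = (p - 5)*(p^3 - 6*p^2 + 9*p) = p*(p - 5)*(p^2 - 6*p + 9) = p*(p - 5)*(p - 3)*(p - 3)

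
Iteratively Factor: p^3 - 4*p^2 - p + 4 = (p - 1)*(p^2 - 3*p - 4) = (p - 1)*(p + 1)*(p - 4)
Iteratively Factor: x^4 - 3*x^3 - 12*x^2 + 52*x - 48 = (x - 2)*(x^3 - x^2 - 14*x + 24) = (x - 2)*(x + 4)*(x^2 - 5*x + 6) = (x - 2)^2*(x + 4)*(x - 3)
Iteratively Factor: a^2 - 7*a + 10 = (a - 2)*(a - 5)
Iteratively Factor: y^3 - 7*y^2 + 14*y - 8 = (y - 2)*(y^2 - 5*y + 4) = (y - 2)*(y - 1)*(y - 4)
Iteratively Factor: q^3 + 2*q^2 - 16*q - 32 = (q - 4)*(q^2 + 6*q + 8) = (q - 4)*(q + 2)*(q + 4)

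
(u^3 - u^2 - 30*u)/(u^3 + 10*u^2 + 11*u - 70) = u*(u - 6)/(u^2 + 5*u - 14)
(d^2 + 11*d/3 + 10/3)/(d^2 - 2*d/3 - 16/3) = (3*d + 5)/(3*d - 8)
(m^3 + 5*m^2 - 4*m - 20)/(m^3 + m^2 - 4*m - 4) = (m + 5)/(m + 1)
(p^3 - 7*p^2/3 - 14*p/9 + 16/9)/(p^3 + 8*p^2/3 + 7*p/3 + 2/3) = (9*p^2 - 30*p + 16)/(3*(3*p^2 + 5*p + 2))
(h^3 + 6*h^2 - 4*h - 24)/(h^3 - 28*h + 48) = (h + 2)/(h - 4)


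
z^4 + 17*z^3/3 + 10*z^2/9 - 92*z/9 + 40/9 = (z - 2/3)^2*(z + 2)*(z + 5)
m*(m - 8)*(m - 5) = m^3 - 13*m^2 + 40*m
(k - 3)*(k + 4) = k^2 + k - 12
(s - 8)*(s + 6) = s^2 - 2*s - 48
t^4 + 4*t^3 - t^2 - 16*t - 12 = (t - 2)*(t + 1)*(t + 2)*(t + 3)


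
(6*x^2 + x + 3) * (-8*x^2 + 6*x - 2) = -48*x^4 + 28*x^3 - 30*x^2 + 16*x - 6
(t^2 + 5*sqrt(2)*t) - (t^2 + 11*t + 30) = -11*t + 5*sqrt(2)*t - 30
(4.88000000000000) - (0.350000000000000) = 4.53000000000000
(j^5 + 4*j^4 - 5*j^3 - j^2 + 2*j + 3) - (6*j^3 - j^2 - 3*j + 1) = j^5 + 4*j^4 - 11*j^3 + 5*j + 2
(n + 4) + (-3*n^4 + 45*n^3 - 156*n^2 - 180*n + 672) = -3*n^4 + 45*n^3 - 156*n^2 - 179*n + 676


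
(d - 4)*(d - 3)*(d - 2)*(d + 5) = d^4 - 4*d^3 - 19*d^2 + 106*d - 120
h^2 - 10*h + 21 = (h - 7)*(h - 3)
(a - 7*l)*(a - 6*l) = a^2 - 13*a*l + 42*l^2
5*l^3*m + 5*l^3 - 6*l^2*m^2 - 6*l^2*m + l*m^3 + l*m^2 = (-5*l + m)*(-l + m)*(l*m + l)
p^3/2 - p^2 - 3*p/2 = p*(p/2 + 1/2)*(p - 3)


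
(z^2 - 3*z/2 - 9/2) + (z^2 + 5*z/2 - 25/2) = 2*z^2 + z - 17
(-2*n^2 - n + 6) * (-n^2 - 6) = 2*n^4 + n^3 + 6*n^2 + 6*n - 36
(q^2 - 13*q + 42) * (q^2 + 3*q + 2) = q^4 - 10*q^3 + 5*q^2 + 100*q + 84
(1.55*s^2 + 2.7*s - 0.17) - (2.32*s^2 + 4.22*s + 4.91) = -0.77*s^2 - 1.52*s - 5.08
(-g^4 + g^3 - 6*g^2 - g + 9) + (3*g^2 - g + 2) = -g^4 + g^3 - 3*g^2 - 2*g + 11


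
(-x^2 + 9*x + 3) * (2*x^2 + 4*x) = -2*x^4 + 14*x^3 + 42*x^2 + 12*x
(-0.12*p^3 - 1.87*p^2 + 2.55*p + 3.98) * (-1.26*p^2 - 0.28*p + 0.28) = 0.1512*p^5 + 2.3898*p^4 - 2.723*p^3 - 6.2524*p^2 - 0.4004*p + 1.1144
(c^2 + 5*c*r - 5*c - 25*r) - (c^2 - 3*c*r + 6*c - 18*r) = 8*c*r - 11*c - 7*r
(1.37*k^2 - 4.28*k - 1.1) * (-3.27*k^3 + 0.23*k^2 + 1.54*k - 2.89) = -4.4799*k^5 + 14.3107*k^4 + 4.7224*k^3 - 10.8035*k^2 + 10.6752*k + 3.179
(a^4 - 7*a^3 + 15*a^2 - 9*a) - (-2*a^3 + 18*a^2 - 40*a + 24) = a^4 - 5*a^3 - 3*a^2 + 31*a - 24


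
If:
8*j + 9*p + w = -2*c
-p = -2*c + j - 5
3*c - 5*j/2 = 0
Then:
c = -5*w/94 - 225/94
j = -3*w/47 - 135/47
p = 145/47 - 2*w/47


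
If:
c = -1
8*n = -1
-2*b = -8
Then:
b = 4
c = -1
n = -1/8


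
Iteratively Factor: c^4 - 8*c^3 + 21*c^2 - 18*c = (c)*(c^3 - 8*c^2 + 21*c - 18) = c*(c - 3)*(c^2 - 5*c + 6) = c*(c - 3)^2*(c - 2)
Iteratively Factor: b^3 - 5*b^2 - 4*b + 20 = (b - 2)*(b^2 - 3*b - 10) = (b - 2)*(b + 2)*(b - 5)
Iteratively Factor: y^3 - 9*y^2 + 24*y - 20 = (y - 2)*(y^2 - 7*y + 10) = (y - 5)*(y - 2)*(y - 2)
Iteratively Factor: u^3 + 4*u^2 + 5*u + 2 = (u + 2)*(u^2 + 2*u + 1) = (u + 1)*(u + 2)*(u + 1)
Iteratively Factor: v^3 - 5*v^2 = (v)*(v^2 - 5*v) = v^2*(v - 5)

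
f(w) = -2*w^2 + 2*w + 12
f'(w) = 2 - 4*w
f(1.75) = 9.38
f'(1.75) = -5.00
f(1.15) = 11.66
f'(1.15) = -2.60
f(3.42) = -4.55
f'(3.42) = -11.68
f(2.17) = 6.92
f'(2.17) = -6.68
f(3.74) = -8.50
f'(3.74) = -12.96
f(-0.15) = 11.66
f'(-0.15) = 2.60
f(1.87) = 8.75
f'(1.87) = -5.48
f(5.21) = -31.87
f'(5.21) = -18.84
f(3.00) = 0.00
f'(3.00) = -10.00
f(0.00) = 12.00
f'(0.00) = 2.00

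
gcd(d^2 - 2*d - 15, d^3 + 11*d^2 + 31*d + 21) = d + 3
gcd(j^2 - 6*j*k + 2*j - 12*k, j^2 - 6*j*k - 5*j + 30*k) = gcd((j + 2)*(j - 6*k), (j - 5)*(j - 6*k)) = j - 6*k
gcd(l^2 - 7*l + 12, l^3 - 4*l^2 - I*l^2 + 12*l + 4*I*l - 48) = l - 4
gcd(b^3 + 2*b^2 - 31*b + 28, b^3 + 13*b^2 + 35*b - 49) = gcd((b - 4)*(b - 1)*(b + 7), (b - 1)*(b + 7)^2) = b^2 + 6*b - 7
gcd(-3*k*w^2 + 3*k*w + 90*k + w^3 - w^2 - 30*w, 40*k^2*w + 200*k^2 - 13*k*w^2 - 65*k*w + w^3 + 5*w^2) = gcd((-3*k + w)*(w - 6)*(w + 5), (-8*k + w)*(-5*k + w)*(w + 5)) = w + 5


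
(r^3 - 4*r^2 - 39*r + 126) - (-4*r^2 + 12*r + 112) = r^3 - 51*r + 14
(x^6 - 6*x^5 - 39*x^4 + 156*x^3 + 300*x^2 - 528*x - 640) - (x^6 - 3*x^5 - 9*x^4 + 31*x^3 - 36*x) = -3*x^5 - 30*x^4 + 125*x^3 + 300*x^2 - 492*x - 640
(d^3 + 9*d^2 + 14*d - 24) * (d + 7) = d^4 + 16*d^3 + 77*d^2 + 74*d - 168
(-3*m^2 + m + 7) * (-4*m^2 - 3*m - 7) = 12*m^4 + 5*m^3 - 10*m^2 - 28*m - 49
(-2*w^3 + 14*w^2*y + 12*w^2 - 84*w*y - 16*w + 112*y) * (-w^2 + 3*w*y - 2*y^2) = 2*w^5 - 20*w^4*y - 12*w^4 + 46*w^3*y^2 + 120*w^3*y + 16*w^3 - 28*w^2*y^3 - 276*w^2*y^2 - 160*w^2*y + 168*w*y^3 + 368*w*y^2 - 224*y^3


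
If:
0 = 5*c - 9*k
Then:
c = 9*k/5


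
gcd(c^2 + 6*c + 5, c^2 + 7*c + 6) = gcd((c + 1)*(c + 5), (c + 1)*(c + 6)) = c + 1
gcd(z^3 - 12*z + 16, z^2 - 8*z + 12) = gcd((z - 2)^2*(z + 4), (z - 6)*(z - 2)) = z - 2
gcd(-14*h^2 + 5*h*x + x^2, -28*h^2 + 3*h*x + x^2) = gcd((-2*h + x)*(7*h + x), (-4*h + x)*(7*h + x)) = 7*h + x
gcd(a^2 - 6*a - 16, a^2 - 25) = 1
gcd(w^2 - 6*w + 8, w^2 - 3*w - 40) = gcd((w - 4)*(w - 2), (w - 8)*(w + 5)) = 1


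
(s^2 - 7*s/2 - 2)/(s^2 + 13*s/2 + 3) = (s - 4)/(s + 6)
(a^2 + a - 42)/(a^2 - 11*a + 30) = (a + 7)/(a - 5)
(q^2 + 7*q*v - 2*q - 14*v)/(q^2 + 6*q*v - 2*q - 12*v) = (q + 7*v)/(q + 6*v)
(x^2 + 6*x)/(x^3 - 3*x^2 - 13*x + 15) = x*(x + 6)/(x^3 - 3*x^2 - 13*x + 15)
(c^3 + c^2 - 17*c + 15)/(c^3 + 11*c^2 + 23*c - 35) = (c - 3)/(c + 7)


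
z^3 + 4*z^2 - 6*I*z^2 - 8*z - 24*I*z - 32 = (z + 4)*(z - 4*I)*(z - 2*I)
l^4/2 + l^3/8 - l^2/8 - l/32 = l*(l/2 + 1/4)*(l - 1/2)*(l + 1/4)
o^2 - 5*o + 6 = (o - 3)*(o - 2)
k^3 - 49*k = k*(k - 7)*(k + 7)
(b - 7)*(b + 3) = b^2 - 4*b - 21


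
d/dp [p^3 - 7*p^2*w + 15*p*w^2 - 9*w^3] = 3*p^2 - 14*p*w + 15*w^2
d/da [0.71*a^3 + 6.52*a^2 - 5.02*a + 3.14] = 2.13*a^2 + 13.04*a - 5.02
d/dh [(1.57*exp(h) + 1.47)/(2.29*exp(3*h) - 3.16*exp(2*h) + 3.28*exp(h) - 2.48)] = (-7.1906*exp(3*h) - 5.1377*exp(2*h) + 9.2904*exp(h) - 8.7152)*exp(h)/(5.2441*exp(6*h) - 14.4728*exp(5*h) + 25.008*exp(4*h) - 32.088*exp(3*h) + 26.432*exp(2*h) - 16.2688*exp(h) + 6.1504)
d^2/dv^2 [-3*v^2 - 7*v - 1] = -6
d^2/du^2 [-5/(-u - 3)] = 10/(u + 3)^3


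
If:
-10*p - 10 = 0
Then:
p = -1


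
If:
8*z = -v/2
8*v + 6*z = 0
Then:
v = 0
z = 0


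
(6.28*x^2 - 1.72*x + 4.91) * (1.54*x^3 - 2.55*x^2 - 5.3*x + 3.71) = 9.6712*x^5 - 18.6628*x^4 - 21.3366*x^3 + 19.8943*x^2 - 32.4042*x + 18.2161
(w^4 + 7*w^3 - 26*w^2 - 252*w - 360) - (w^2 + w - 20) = w^4 + 7*w^3 - 27*w^2 - 253*w - 340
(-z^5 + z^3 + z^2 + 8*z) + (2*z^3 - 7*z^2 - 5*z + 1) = -z^5 + 3*z^3 - 6*z^2 + 3*z + 1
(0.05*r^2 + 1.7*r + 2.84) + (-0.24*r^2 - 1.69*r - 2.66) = -0.19*r^2 + 0.01*r + 0.18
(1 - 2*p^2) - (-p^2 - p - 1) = -p^2 + p + 2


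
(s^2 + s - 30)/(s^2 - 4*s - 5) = (s + 6)/(s + 1)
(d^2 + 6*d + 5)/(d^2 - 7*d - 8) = (d + 5)/(d - 8)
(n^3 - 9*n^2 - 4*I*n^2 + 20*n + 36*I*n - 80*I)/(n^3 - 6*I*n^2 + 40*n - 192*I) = (n^2 - 9*n + 20)/(n^2 - 2*I*n + 48)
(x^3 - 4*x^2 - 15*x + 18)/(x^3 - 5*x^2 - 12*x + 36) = (x - 1)/(x - 2)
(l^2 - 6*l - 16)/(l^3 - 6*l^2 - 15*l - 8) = (l + 2)/(l^2 + 2*l + 1)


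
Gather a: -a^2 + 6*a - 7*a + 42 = -a^2 - a + 42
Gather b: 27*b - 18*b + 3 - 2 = 9*b + 1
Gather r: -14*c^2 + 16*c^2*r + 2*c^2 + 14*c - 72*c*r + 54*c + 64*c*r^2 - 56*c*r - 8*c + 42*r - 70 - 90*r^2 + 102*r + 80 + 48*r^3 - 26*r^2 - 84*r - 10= -12*c^2 + 60*c + 48*r^3 + r^2*(64*c - 116) + r*(16*c^2 - 128*c + 60)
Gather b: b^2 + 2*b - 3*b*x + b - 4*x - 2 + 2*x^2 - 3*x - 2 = b^2 + b*(3 - 3*x) + 2*x^2 - 7*x - 4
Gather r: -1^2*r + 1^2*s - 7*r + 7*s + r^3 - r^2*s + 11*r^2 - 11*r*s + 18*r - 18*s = r^3 + r^2*(11 - s) + r*(10 - 11*s) - 10*s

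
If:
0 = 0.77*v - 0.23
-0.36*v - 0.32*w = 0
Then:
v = 0.30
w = -0.34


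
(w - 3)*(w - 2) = w^2 - 5*w + 6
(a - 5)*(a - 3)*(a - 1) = a^3 - 9*a^2 + 23*a - 15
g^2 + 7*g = g*(g + 7)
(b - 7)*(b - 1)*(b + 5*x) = b^3 + 5*b^2*x - 8*b^2 - 40*b*x + 7*b + 35*x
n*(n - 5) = n^2 - 5*n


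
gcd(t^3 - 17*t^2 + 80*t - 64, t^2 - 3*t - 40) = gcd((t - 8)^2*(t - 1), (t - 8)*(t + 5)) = t - 8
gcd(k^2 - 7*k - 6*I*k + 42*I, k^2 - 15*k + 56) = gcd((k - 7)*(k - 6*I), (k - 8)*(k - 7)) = k - 7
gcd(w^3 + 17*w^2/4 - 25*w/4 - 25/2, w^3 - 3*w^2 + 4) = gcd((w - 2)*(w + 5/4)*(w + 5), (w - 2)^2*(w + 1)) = w - 2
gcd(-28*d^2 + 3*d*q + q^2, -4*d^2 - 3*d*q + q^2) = -4*d + q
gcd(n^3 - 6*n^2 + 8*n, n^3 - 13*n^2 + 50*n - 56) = n^2 - 6*n + 8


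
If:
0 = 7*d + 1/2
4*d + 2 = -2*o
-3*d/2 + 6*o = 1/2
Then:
No Solution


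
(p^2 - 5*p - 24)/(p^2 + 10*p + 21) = (p - 8)/(p + 7)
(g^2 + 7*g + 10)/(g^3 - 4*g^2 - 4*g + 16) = (g + 5)/(g^2 - 6*g + 8)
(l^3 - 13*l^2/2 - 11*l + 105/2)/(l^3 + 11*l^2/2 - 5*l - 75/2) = (l - 7)/(l + 5)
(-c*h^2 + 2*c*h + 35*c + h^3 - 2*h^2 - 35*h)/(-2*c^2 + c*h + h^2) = (h^2 - 2*h - 35)/(2*c + h)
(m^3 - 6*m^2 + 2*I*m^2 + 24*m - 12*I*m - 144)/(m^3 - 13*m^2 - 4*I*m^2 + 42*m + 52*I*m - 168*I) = (m + 6*I)/(m - 7)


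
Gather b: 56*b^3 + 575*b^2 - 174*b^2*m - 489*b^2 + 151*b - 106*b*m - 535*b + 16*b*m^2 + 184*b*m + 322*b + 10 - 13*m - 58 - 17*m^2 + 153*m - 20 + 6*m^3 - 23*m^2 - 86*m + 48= 56*b^3 + b^2*(86 - 174*m) + b*(16*m^2 + 78*m - 62) + 6*m^3 - 40*m^2 + 54*m - 20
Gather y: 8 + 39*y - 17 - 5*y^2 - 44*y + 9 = -5*y^2 - 5*y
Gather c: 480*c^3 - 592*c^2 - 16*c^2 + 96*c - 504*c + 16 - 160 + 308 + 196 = 480*c^3 - 608*c^2 - 408*c + 360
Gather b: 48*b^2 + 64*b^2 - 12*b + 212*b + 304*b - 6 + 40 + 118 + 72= 112*b^2 + 504*b + 224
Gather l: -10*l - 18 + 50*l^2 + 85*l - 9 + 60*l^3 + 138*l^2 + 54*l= 60*l^3 + 188*l^2 + 129*l - 27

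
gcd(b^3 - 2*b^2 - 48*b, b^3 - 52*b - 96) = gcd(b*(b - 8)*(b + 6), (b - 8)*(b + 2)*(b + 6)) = b^2 - 2*b - 48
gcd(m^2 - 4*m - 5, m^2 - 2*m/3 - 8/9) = 1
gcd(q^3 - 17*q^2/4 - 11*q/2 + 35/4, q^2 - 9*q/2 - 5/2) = q - 5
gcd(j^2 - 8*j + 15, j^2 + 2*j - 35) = j - 5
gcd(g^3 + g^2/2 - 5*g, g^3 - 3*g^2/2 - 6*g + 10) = g^2 + g/2 - 5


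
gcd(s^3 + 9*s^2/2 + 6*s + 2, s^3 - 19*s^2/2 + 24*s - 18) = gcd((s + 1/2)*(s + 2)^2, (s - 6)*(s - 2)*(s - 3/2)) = 1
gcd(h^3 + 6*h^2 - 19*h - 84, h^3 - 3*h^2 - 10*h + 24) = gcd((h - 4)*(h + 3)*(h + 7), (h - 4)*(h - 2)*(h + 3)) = h^2 - h - 12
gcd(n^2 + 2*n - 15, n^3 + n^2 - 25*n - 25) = n + 5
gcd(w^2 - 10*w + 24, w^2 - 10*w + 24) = w^2 - 10*w + 24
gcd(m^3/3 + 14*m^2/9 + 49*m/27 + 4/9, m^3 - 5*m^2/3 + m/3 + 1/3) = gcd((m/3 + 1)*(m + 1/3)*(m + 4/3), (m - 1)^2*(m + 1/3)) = m + 1/3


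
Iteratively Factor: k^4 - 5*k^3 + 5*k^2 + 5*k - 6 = (k + 1)*(k^3 - 6*k^2 + 11*k - 6) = (k - 3)*(k + 1)*(k^2 - 3*k + 2) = (k - 3)*(k - 1)*(k + 1)*(k - 2)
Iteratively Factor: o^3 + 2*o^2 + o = (o + 1)*(o^2 + o) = o*(o + 1)*(o + 1)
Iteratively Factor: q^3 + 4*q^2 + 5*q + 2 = (q + 1)*(q^2 + 3*q + 2) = (q + 1)^2*(q + 2)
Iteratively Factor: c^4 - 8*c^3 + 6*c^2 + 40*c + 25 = (c + 1)*(c^3 - 9*c^2 + 15*c + 25) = (c - 5)*(c + 1)*(c^2 - 4*c - 5) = (c - 5)^2*(c + 1)*(c + 1)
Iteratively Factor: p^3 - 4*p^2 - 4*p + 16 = (p - 4)*(p^2 - 4) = (p - 4)*(p - 2)*(p + 2)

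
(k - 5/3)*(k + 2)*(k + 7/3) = k^3 + 8*k^2/3 - 23*k/9 - 70/9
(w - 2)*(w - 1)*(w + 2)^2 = w^4 + w^3 - 6*w^2 - 4*w + 8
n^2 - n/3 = n*(n - 1/3)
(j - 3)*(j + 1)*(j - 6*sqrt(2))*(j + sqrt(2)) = j^4 - 5*sqrt(2)*j^3 - 2*j^3 - 15*j^2 + 10*sqrt(2)*j^2 + 15*sqrt(2)*j + 24*j + 36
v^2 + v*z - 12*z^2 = (v - 3*z)*(v + 4*z)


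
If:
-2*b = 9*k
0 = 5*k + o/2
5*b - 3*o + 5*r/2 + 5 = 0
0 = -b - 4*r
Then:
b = 24/11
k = -16/33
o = 160/33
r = -6/11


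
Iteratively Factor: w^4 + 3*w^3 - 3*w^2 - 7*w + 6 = (w + 3)*(w^3 - 3*w + 2) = (w - 1)*(w + 3)*(w^2 + w - 2) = (w - 1)^2*(w + 3)*(w + 2)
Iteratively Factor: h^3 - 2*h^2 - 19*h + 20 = (h - 1)*(h^2 - h - 20) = (h - 5)*(h - 1)*(h + 4)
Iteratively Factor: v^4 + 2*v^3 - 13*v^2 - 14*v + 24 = (v - 3)*(v^3 + 5*v^2 + 2*v - 8) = (v - 3)*(v + 4)*(v^2 + v - 2) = (v - 3)*(v - 1)*(v + 4)*(v + 2)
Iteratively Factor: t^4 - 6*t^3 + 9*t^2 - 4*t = (t - 1)*(t^3 - 5*t^2 + 4*t) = (t - 4)*(t - 1)*(t^2 - t) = t*(t - 4)*(t - 1)*(t - 1)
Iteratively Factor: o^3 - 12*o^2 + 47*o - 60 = (o - 5)*(o^2 - 7*o + 12) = (o - 5)*(o - 3)*(o - 4)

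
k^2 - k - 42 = (k - 7)*(k + 6)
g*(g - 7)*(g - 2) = g^3 - 9*g^2 + 14*g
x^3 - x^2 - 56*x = x*(x - 8)*(x + 7)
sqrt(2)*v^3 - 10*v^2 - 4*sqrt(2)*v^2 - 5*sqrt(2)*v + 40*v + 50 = (v - 5)*(v - 5*sqrt(2))*(sqrt(2)*v + sqrt(2))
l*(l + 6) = l^2 + 6*l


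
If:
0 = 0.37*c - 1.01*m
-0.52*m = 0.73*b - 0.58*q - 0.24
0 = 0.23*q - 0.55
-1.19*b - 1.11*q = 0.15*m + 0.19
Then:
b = -3.38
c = 21.51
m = 7.88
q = 2.39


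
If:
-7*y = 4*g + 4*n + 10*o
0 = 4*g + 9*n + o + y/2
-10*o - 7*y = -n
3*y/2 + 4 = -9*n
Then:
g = 20/159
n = -16/159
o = 76/53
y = -328/159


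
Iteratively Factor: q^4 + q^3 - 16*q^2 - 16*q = (q - 4)*(q^3 + 5*q^2 + 4*q) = (q - 4)*(q + 1)*(q^2 + 4*q) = q*(q - 4)*(q + 1)*(q + 4)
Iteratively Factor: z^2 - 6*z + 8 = (z - 2)*(z - 4)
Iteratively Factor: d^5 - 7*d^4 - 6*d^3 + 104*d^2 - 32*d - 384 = (d + 2)*(d^4 - 9*d^3 + 12*d^2 + 80*d - 192) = (d - 4)*(d + 2)*(d^3 - 5*d^2 - 8*d + 48) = (d - 4)^2*(d + 2)*(d^2 - d - 12) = (d - 4)^3*(d + 2)*(d + 3)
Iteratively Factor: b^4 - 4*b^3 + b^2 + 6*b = (b)*(b^3 - 4*b^2 + b + 6) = b*(b - 3)*(b^2 - b - 2) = b*(b - 3)*(b + 1)*(b - 2)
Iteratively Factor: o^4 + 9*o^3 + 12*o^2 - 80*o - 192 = (o + 4)*(o^3 + 5*o^2 - 8*o - 48) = (o + 4)^2*(o^2 + o - 12) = (o + 4)^3*(o - 3)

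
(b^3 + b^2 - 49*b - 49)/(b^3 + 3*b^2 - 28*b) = (b^2 - 6*b - 7)/(b*(b - 4))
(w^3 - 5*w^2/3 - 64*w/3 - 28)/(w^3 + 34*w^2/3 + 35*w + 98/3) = (w - 6)/(w + 7)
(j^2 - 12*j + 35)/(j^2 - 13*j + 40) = (j - 7)/(j - 8)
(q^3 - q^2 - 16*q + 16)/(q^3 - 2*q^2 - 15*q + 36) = (q^2 - 5*q + 4)/(q^2 - 6*q + 9)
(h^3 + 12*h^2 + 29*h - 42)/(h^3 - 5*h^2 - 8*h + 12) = (h^2 + 13*h + 42)/(h^2 - 4*h - 12)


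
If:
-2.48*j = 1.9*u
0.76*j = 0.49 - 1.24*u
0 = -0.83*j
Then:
No Solution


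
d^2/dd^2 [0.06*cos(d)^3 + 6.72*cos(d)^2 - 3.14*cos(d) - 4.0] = 3.095*cos(d) - 13.44*cos(2*d) - 0.135*cos(3*d)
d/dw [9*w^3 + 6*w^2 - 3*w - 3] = 27*w^2 + 12*w - 3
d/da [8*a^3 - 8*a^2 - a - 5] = 24*a^2 - 16*a - 1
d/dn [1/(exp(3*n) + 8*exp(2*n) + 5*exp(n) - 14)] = (-3*exp(2*n) - 16*exp(n) - 5)*exp(n)/(exp(3*n) + 8*exp(2*n) + 5*exp(n) - 14)^2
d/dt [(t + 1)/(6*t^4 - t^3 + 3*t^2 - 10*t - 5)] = (-18*t^4 - 22*t^3 - 6*t + 5)/(36*t^8 - 12*t^7 + 37*t^6 - 126*t^5 - 31*t^4 - 50*t^3 + 70*t^2 + 100*t + 25)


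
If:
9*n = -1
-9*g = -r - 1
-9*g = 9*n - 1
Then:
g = 2/9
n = -1/9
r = 1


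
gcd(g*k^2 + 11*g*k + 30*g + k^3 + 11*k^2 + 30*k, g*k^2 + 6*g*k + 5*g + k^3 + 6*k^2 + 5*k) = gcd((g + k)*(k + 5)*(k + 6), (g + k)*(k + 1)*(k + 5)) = g*k + 5*g + k^2 + 5*k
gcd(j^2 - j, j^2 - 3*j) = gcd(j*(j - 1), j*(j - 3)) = j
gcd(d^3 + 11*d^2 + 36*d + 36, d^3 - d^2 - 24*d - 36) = d^2 + 5*d + 6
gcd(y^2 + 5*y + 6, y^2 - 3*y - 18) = y + 3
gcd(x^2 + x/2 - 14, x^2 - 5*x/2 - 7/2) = x - 7/2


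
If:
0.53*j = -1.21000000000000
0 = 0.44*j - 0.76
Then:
No Solution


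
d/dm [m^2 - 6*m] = 2*m - 6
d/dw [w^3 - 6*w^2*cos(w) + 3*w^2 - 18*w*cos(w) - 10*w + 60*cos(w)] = 6*w^2*sin(w) + 3*w^2 + 18*w*sin(w) - 12*w*cos(w) + 6*w - 60*sin(w) - 18*cos(w) - 10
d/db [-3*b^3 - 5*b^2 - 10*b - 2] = -9*b^2 - 10*b - 10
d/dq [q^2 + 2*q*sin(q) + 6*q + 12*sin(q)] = 2*q*cos(q) + 2*q + 2*sin(q) + 12*cos(q) + 6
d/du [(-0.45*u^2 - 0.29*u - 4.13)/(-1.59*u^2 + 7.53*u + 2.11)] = (-3.8496*u^2 - 15.0324*u + 30.487)/(2.5281*u^4 - 23.9454*u^3 + 49.9911*u^2 + 31.7766*u + 4.4521)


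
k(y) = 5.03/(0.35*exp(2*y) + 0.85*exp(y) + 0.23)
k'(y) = 5.03*(-0.7*exp(2*y) - 0.85*exp(y))/(0.35*exp(2*y) + 0.85*exp(y) + 0.23)^2 = (-3.521*exp(y) - 4.2755)*exp(y)/(0.35*exp(2*y) + 0.85*exp(y) + 0.23)^2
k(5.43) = 0.00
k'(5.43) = -0.00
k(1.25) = 0.67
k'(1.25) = -1.04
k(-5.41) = 21.51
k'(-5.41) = -0.35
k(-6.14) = 21.70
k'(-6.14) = -0.17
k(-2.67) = 17.31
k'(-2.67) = -3.71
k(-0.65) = 6.54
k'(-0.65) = -5.40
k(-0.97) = 8.35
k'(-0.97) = -5.86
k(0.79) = 1.32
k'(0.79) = -1.83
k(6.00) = 0.00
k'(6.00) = 0.00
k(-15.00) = 21.87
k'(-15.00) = 0.00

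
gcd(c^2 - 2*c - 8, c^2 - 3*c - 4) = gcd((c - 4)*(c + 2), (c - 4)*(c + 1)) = c - 4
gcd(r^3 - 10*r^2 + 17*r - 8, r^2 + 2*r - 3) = r - 1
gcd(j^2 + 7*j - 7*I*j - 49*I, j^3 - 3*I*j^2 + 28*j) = j - 7*I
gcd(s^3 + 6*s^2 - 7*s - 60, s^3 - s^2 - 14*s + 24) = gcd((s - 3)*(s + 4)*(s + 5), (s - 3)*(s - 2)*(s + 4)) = s^2 + s - 12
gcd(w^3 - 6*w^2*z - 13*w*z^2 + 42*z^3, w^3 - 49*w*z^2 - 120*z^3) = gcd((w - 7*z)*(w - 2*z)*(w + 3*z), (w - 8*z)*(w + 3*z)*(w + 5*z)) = w + 3*z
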